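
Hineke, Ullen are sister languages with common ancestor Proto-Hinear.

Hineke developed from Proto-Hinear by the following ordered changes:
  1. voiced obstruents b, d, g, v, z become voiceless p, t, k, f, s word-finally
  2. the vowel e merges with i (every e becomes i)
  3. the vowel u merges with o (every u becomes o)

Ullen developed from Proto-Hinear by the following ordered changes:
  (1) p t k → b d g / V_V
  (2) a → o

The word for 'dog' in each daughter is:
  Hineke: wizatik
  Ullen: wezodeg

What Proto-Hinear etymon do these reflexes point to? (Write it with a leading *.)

Position 5: Hineke has t, Ullen has d. Taking the neighbouring segments as reconstructed: Hineke t can only go back to *t; Ullen d could go back to *t or *d — the one source consistent with every daughter is *t.
Position 6: Hineke has i, Ullen has e. Ullen preserves e here (none of its changes turn any other segment into e), so the proto-segment is *e.
Verify the candidate proto-form against each daughter:
Hineke: *wezateg > wezatek > wizatik  (by final devoicing, vowel merger)
Ullen: start from *wezateg.
  rule 1 (intervocalic voicing): wezateg → wezadeg
  rule 2 (vowel merger): wezadeg → wezodeg
  ⇒ Ullen wezodeg
Only *wezateg yields all of Hineke wizatik, Ullen wezodeg.

*wezateg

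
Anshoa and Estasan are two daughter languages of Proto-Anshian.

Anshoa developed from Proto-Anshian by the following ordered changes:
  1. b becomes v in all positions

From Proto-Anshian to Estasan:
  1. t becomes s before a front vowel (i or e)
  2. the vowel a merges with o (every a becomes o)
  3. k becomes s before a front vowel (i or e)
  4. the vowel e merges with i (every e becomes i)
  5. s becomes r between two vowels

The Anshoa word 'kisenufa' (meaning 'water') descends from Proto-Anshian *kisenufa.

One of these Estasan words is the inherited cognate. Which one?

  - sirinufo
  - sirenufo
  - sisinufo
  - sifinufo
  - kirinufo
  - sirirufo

Estasan: *kisenufa
  kisenufa (rule 1 does not apply)
  kisenufa → kisenufo   [vowel merger]
  kisenufo → sisenufo   [palatalisation]
  sisenufo → sisinufo   [vowel merger]
  sisinufo → sirinufo   [rhotacism]
  giving Estasan sirinufo.
Only 'sirinufo' matches the regular Estasan development of *kisenufa.

sirinufo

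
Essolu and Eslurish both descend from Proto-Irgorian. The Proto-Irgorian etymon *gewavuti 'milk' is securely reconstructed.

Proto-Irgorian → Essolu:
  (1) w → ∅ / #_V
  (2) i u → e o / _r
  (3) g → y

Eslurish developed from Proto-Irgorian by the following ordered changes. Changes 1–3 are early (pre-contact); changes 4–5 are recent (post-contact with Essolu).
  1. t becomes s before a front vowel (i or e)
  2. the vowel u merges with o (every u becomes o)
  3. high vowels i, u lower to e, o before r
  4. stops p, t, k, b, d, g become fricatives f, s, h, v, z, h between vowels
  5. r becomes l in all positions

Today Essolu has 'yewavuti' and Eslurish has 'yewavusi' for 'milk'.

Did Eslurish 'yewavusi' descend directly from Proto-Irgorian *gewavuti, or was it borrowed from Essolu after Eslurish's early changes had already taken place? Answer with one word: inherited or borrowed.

If inherited, *gewavuti would pass through all of Eslurish's changes:
Eslurish: *gewavuti > gewavusi > gewavosi  (by palatalisation, vowel merger)
If borrowed from Essolu 'yewavuti' after the early changes, it would undergo only the recent ones:
  rule 4 (intervocalic lenition): yewavuti → yewavusi
  rule 5 (unconditioned shift): no change (yewavusi)
  ⇒ as a loan: yewavusi
Eslurish 'yewavusi' matches the loan outcome 'yewavusi', not the inherited 'gewavosi' — it skipped the early Eslurish changes, so it was borrowed from Essolu.

borrowed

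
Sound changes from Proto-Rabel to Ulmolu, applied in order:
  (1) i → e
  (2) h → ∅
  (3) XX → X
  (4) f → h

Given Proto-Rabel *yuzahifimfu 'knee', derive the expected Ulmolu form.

Ulmolu: start from *yuzahifimfu.
  rule 1 (vowel merger): yuzahifimfu → yuzahefemfu
  rule 2 (h-loss): yuzahefemfu → yuzaefemfu
  rule 3: no change — yuzaefemfu
  rule 4 (unconditioned shift): yuzaefemfu → yuzaehemhu
  ⇒ Ulmolu yuzaehemhu

yuzaehemhu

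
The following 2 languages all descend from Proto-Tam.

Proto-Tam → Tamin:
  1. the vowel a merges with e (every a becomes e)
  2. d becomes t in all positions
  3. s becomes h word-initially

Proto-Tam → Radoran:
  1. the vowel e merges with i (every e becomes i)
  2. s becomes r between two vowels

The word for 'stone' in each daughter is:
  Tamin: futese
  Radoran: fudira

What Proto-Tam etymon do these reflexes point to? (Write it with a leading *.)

*fudesa

Position 4: Tamin has e, Radoran has i. Taking the neighbouring segments as reconstructed: Tamin e could go back to *a or *e; Radoran i could go back to *e or *i — the one source consistent with every daughter is *e.
Position 5: Tamin has s, Radoran has r. Tamin preserves s here (none of its changes turn any other segment into s), so the proto-segment is *s.
Verify the candidate proto-form against each daughter:
Tamin: start from *fudesa.
  rule 1 (vowel merger): fudesa → fudese
  rule 2 (unconditioned shift): fudese → futese
  rule 3: no change — futese
  ⇒ Tamin futese
Radoran: *fudesa
  fudesa → fudisa   [vowel merger]
  fudisa → fudira   [rhotacism]
  giving Radoran fudira.
Only *fudesa yields all of Tamin futese, Radoran fudira.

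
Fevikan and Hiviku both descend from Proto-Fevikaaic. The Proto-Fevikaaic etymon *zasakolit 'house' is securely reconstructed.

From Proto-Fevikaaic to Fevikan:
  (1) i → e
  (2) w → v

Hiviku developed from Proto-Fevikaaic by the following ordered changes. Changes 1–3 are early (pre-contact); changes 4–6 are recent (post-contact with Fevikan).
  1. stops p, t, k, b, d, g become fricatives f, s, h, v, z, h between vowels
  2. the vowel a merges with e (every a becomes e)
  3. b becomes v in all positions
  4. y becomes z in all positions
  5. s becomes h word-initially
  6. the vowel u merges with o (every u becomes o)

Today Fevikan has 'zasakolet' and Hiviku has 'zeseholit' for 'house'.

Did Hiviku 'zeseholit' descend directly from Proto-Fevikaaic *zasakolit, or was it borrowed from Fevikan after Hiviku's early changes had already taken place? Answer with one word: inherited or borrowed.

If inherited, *zasakolit would pass through all of Hiviku's changes:
Hiviku: start from *zasakolit.
  rule 1 (intervocalic lenition): zasakolit → zasaholit
  rule 2 (vowel merger): zasaholit → zeseholit
  rule 3: no change — zeseholit
  rule 4: no change — zeseholit
  rule 5: no change — zeseholit
  rule 6: no change — zeseholit
  ⇒ Hiviku zeseholit
If borrowed from Fevikan 'zasakolet' after the early changes, it would undergo only the recent ones:
  rule 4 (unconditioned shift): no change (zasakolet)
  rule 5 (debuccalisation): no change (zasakolet)
  rule 6 (vowel merger): no change (zasakolet)
  ⇒ as a loan: zasakolet
Hiviku 'zeseholit' matches the inherited outcome exactly, so it is an inherited cognate, not a loan.

inherited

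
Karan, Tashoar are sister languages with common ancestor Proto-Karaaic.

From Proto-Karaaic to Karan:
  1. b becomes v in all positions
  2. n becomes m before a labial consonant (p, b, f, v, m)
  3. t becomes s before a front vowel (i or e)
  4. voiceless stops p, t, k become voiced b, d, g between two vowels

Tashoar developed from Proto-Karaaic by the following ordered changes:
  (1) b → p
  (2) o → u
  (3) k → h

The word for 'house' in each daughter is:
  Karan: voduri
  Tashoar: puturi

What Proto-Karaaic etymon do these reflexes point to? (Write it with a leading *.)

Position 2: Karan has o, Tashoar has u. Karan preserves o here (none of its changes turn any other segment into o), so the proto-segment is *o.
Position 3: Karan has d, Tashoar has t. Tashoar preserves t here (none of its changes turn any other segment into t), so the proto-segment is *t.
Position 1: Karan has v, Tashoar has p. Taking the neighbouring segments as reconstructed: Karan v could go back to *b or *v; Tashoar p could go back to *p or *b — the one source consistent with every daughter is *b.
The remaining positions agree across the daughters. Check the candidate against every language:
Karan: *boturi > voturi > voduri  (by unconditioned shift, intervocalic voicing)
Tashoar: *boturi > poturi > puturi  (by unconditioned shift, vowel merger)
*boturi is the unique common source.

*boturi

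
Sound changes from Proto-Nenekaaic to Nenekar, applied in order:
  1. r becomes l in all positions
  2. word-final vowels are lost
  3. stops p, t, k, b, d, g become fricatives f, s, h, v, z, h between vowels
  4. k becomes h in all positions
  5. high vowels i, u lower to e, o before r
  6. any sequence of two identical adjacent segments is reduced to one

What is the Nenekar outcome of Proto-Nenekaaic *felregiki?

felehih

Nenekar: *felregiki
  felregiki → fellegiki   [unconditioned shift]
  fellegiki → fellegik   [apocope]
  fellegik → fellehik   [intervocalic lenition]
  fellehik → fellehih   [unconditioned shift]
  fellehih (rule 5 does not apply)
  fellehih → felehih   [degemination]
  giving Nenekar felehih.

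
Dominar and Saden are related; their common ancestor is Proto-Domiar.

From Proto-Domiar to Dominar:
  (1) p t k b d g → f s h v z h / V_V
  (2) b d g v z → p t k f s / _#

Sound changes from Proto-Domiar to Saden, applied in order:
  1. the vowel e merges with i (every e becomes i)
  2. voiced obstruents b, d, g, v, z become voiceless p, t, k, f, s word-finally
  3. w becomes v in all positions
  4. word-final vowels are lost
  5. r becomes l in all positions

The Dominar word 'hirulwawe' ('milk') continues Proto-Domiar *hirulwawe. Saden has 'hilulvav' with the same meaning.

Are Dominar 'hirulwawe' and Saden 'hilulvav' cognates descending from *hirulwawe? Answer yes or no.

Derive the expected Saden reflex of *hirulwawe:
Saden: *hirulwawe > hirulwawi > hirulvavi > hirulvav > hilulvav  (by vowel merger, unconditioned shift, apocope, unconditioned shift)
Saden 'hilulvav' matches the regular reflex exactly, so the pair is cognate.

yes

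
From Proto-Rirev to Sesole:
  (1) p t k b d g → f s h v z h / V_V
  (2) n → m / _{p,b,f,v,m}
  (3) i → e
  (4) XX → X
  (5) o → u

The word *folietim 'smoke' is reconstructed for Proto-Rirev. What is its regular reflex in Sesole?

fulesem

Sesole: start from *folietim.
  rule 1 (intervocalic lenition): folietim → foliesim
  rule 2: no change — foliesim
  rule 3 (vowel merger): foliesim → foleesem
  rule 4 (degemination): foleesem → folesem
  rule 5 (vowel merger): folesem → fulesem
  ⇒ Sesole fulesem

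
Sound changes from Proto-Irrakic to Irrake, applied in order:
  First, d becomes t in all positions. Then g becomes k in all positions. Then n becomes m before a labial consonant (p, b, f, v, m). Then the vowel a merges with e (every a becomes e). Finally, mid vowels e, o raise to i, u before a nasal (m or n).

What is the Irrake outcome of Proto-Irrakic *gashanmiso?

keshimmiso

Irrake: *gashanmiso > kashanmiso > kashammiso > keshemmiso > keshimmiso  (by unconditioned shift, nasal place assimilation, vowel merger, pre-nasal raising)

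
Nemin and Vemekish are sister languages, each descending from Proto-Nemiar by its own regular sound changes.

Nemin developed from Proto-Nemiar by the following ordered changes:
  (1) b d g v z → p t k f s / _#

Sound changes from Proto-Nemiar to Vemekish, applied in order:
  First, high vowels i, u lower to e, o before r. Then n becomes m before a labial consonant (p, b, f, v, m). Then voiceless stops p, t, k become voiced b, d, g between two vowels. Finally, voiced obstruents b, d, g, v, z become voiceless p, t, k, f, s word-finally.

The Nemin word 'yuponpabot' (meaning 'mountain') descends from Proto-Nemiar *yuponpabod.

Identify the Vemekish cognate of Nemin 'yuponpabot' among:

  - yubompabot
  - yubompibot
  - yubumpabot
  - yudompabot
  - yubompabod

Vemekish: *yuponpabod
  yuponpabod (rule 1 does not apply)
  yuponpabod → yupompabod   [nasal place assimilation]
  yupompabod → yubompabod   [intervocalic voicing]
  yubompabod → yubompabot   [final devoicing]
  giving Vemekish yubompabot.

yubompabot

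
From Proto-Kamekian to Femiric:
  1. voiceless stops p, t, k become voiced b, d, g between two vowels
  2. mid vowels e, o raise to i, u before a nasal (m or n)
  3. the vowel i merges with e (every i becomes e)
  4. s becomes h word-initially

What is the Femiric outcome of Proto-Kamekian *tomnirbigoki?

Femiric: *tomnirbigoki > tomnirbigogi > tumnirbigogi > tumnerbegoge  (by intervocalic voicing, pre-nasal raising, vowel merger)

tumnerbegoge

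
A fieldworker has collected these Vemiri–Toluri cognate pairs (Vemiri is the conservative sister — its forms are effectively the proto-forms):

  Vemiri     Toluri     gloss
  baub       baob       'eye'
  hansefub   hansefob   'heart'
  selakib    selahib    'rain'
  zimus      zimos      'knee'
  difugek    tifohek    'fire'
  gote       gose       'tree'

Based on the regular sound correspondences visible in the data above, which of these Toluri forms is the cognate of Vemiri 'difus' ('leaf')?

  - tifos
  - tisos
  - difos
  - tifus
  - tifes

tifos

difugek ~ tifohek — Vemiri d corresponds to Toluri t word-initially before a front vowel.
zimus ~ zimos, difugek ~ tifohek — Vemiri u corresponds to Toluri o after a consonant, before a consonant other than r, m, n, p, b, f, v.
Applying these to Vemiri 'difus':
  difus → tifus   (d→t word-initially before a front vowel)
  tifus → tifos   (u→o after a consonant, before a consonant other than r, m, n, p, b, f, v)
So the Toluri cognate is 'tifos'.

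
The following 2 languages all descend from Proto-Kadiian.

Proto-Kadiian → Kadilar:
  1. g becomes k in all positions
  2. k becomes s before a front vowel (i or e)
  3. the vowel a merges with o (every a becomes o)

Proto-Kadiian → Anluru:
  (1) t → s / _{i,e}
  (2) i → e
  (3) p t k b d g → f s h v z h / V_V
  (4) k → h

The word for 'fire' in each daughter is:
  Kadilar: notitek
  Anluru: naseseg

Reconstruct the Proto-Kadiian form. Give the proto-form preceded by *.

*natiteg

Position 7: Kadilar has k, Anluru has g. Anluru preserves g here (none of its changes turn any other segment into g), so the proto-segment is *g.
Position 4: Kadilar has i, Anluru has e. Kadilar preserves i here (none of its changes turn any other segment into i), so the proto-segment is *i.
Position 3: Kadilar has t, Anluru has s. Kadilar preserves t here (none of its changes turn any other segment into t), so the proto-segment is *t.
Continuing position by position gives *natiteg; check it forward:
Kadilar: start from *natiteg.
  rule 1 (unconditioned shift): natiteg → natitek
  rule 2: no change — natitek
  rule 3 (vowel merger): natitek → notitek
  ⇒ Kadilar notitek
Anluru: start from *natiteg.
  rule 1 (palatalisation): natiteg → nasiseg
  rule 2 (vowel merger): nasiseg → naseseg
  rule 3: no change — naseseg
  rule 4: no change — naseseg
  ⇒ Anluru naseseg
No other proto-form is consistent with every reflex, so the reconstruction is *natiteg.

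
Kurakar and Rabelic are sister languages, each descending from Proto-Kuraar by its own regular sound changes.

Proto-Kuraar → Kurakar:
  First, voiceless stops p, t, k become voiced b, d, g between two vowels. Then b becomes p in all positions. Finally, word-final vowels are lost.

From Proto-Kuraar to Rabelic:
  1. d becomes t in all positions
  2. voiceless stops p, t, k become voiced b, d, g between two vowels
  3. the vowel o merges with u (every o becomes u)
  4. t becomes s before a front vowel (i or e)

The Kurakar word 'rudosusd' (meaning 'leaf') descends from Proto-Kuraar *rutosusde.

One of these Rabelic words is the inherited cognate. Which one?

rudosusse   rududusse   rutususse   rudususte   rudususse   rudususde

rudususse

Rabelic: start from *rutosusde.
  rule 1 (unconditioned shift): rutosusde → rutosuste
  rule 2 (intervocalic voicing): rutosuste → rudosuste
  rule 3 (vowel merger): rudosuste → rudususte
  rule 4 (palatalisation): rudususte → rudususse
  ⇒ Rabelic rudususse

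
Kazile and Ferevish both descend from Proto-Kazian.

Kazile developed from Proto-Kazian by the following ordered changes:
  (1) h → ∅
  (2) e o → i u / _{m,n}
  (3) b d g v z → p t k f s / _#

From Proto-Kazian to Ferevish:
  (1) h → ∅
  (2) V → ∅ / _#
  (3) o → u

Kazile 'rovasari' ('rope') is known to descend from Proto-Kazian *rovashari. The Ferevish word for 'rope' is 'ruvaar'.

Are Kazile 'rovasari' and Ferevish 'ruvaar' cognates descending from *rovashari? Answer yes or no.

Derive the expected Ferevish reflex of *rovashari:
Ferevish: start from *rovashari.
  rule 1 (h-loss): rovashari → rovasari
  rule 2 (apocope): rovasari → rovasar
  rule 3 (vowel merger): rovasar → ruvasar
  ⇒ Ferevish ruvasar
The regular Ferevish reflex would be 'ruvasar', but the attested form is 'ruvaar'. The correspondence is irregular, so they are not cognates (the Ferevish form has a different source).

no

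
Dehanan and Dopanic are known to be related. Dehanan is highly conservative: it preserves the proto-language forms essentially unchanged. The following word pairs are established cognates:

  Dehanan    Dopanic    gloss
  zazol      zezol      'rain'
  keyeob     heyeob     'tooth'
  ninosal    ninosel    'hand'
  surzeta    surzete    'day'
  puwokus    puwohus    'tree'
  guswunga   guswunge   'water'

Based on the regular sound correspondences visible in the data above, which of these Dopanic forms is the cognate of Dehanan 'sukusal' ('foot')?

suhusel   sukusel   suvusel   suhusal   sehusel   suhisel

puwokus ~ puwohus — Dehanan k corresponds to Dopanic h between vowels (before a back vowel).
zazol ~ zezol, ninosal ~ ninosel — Dehanan a corresponds to Dopanic e after a consonant, before a consonant other than r, m, n, p, b, f, v.
Applying these to Dehanan 'sukusal':
  sukusal → suhusal   (k→h between vowels (before a back vowel))
  suhusal → suhusel   (a→e after a consonant, before a consonant other than r, m, n, p, b, f, v)
So the Dopanic cognate is 'suhusel'.

suhusel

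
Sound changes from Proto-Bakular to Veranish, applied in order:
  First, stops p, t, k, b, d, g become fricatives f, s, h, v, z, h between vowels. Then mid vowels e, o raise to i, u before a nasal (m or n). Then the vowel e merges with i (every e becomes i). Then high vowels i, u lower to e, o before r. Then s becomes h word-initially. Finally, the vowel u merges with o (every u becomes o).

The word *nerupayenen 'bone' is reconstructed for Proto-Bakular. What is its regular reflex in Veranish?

nerofayinin

Veranish: *nerupayenen > nerufayenen > nerufayinin > nirufayinin > nerufayinin > nerofayinin  (by intervocalic lenition, pre-nasal raising, vowel merger, pre-rhotic lowering, vowel merger)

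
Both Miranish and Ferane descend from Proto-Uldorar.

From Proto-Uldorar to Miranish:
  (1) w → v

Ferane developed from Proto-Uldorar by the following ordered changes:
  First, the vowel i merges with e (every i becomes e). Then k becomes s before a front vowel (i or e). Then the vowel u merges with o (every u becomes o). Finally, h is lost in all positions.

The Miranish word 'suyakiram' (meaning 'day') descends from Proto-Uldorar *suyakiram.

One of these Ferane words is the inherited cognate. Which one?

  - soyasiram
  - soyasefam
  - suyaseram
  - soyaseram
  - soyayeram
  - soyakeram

soyaseram

Ferane: start from *suyakiram.
  rule 1 (vowel merger): suyakiram → suyakeram
  rule 2 (palatalisation): suyakeram → suyaseram
  rule 3 (vowel merger): suyaseram → soyaseram
  rule 4: no change — soyaseram
  ⇒ Ferane soyaseram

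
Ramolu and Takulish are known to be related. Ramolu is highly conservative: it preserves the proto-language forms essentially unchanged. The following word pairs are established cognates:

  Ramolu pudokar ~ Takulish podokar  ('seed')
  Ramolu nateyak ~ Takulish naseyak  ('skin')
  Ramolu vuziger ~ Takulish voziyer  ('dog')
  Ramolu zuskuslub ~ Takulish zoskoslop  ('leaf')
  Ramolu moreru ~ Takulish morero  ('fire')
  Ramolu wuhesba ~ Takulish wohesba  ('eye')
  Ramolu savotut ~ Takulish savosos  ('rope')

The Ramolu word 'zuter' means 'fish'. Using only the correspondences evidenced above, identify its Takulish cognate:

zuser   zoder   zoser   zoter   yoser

zoser

pudokar ~ podokar, vuziger ~ voziyer — Ramolu u corresponds to Takulish o after a consonant, before a consonant other than r, m, n, p, b, f, v.
nateyak ~ naseyak — Ramolu t corresponds to Takulish s between vowels (before a front vowel).
Applying these to Ramolu 'zuter':
  zuter → zoter   (u→o after a consonant, before a consonant other than r, m, n, p, b, f, v)
  zoter → zoser   (t→s between vowels (before a front vowel))
So the Takulish cognate is 'zoser'.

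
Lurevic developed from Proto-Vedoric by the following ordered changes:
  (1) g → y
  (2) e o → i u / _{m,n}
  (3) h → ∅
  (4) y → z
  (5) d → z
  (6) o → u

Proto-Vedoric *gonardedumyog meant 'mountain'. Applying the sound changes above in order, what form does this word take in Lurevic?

Lurevic: *gonardedumyog
  gonardedumyog → yonardedumyoy   [unconditioned shift]
  yonardedumyoy → yunardedumyoy   [pre-nasal raising]
  yunardedumyoy (rule 3 does not apply)
  yunardedumyoy → zunardedumzoz   [unconditioned shift]
  zunardedumzoz → zunarzezumzoz   [unconditioned shift]
  zunarzezumzoz → zunarzezumzuz   [vowel merger]
  giving Lurevic zunarzezumzuz.

zunarzezumzuz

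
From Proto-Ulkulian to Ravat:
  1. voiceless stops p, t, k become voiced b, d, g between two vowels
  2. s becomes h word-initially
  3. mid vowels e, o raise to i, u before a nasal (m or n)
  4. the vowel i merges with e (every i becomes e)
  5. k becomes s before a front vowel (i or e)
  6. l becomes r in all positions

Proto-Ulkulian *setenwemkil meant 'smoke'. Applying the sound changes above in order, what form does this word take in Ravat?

hedenwemser

Ravat: *setenwemkil
  setenwemkil → sedenwemkil   [intervocalic voicing]
  sedenwemkil → hedenwemkil   [debuccalisation]
  hedenwemkil → hedinwimkil   [pre-nasal raising]
  hedinwimkil → hedenwemkel   [vowel merger]
  hedenwemkel → hedenwemsel   [palatalisation]
  hedenwemsel → hedenwemser   [unconditioned shift]
  giving Ravat hedenwemser.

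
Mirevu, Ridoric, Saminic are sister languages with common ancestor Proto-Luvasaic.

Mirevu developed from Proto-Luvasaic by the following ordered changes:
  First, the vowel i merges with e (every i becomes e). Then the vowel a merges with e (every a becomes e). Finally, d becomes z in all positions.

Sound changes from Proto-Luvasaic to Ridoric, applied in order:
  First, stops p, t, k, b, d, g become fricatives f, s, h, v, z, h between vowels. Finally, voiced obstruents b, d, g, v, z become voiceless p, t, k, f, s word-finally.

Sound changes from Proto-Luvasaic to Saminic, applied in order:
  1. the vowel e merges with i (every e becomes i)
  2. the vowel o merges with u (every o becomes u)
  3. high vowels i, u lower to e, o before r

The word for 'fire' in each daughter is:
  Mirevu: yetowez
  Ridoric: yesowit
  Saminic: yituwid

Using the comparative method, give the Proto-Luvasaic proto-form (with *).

*yetowid

Position 7: Mirevu has z, Ridoric has t, Saminic has d. Saminic preserves d here (none of its changes turn any other segment into d), so the proto-segment is *d.
Position 6: Mirevu has e, Ridoric has i, Saminic has i. Ridoric preserves i here (none of its changes turn any other segment into i), so the proto-segment is *i.
Position 4: Mirevu has o, Ridoric has o, Saminic has u. Mirevu preserves o here (none of its changes turn any other segment into o), so the proto-segment is *o.
This points to *yetowid. Verify forward in each daughter:
Mirevu: start from *yetowid.
  rule 1 (vowel merger): yetowid → yetowed
  rule 2: no change — yetowed
  rule 3 (unconditioned shift): yetowed → yetowez
  ⇒ Mirevu yetowez
Ridoric: start from *yetowid.
  rule 1 (intervocalic lenition): yetowid → yesowid
  rule 2 (final devoicing): yesowid → yesowit
  ⇒ Ridoric yesowit
Saminic: *yetowid
  yetowid → yitowid   [vowel merger]
  yitowid → yituwid   [vowel merger]
  yituwid (rule 3 does not apply)
  giving Saminic yituwid.
No other proto-form is consistent with every reflex, so the reconstruction is *yetowid.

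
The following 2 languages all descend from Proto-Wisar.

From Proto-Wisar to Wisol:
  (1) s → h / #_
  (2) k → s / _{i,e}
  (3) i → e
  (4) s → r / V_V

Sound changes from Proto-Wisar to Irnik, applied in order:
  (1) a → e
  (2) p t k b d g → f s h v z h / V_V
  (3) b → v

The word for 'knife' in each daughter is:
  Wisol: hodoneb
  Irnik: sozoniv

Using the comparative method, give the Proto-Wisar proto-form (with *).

Position 7: Wisol has b, Irnik has v. Wisol preserves b here (none of its changes turn any other segment into b), so the proto-segment is *b.
Position 1: Wisol has h, Irnik has s. Taking the neighbouring segments as reconstructed: Wisol h could go back to *s or *h; Irnik s can only go back to *s — the one source consistent with every daughter is *s.
This points to *sodonib. Verify forward in each daughter:
Wisol: *sodonib
  sodonib → hodonib   [debuccalisation]
  hodonib (rule 2 does not apply)
  hodonib → hodoneb   [vowel merger]
  hodoneb (rule 4 does not apply)
  giving Wisol hodoneb.
Irnik: start from *sodonib.
  rule 1: no change — sodonib
  rule 2 (intervocalic lenition): sodonib → sozonib
  rule 3 (unconditioned shift): sozonib → sozoniv
  ⇒ Irnik sozoniv
Only *sodonib yields all of Wisol hodoneb, Irnik sozoniv.

*sodonib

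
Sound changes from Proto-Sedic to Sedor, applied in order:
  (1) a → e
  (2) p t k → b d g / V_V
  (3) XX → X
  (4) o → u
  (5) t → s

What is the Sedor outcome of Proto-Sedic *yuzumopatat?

Sedor: *yuzumopatat
  yuzumopatat → yuzumopetet   [vowel merger]
  yuzumopetet → yuzumobedet   [intervocalic voicing]
  yuzumobedet (rule 3 does not apply)
  yuzumobedet → yuzumubedet   [vowel merger]
  yuzumubedet → yuzumubedes   [unconditioned shift]
  giving Sedor yuzumubedes.

yuzumubedes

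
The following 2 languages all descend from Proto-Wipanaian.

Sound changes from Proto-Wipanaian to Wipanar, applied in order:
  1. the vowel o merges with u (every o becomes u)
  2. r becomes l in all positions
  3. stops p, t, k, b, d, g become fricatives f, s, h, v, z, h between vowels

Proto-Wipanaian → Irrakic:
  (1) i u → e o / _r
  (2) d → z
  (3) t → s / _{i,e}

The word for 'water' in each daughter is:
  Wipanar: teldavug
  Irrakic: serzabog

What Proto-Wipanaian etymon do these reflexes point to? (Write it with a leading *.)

*terdabog

Position 6: Wipanar has v, Irrakic has b. Irrakic preserves b here (none of its changes turn any other segment into b), so the proto-segment is *b.
Position 3: Wipanar has l, Irrakic has r. Irrakic preserves r here (none of its changes turn any other segment into r), so the proto-segment is *r.
Verify the candidate proto-form against each daughter:
Wipanar: start from *terdabog.
  rule 1 (vowel merger): terdabog → terdabug
  rule 2 (unconditioned shift): terdabug → teldabug
  rule 3 (intervocalic lenition): teldabug → teldavug
  ⇒ Wipanar teldavug
Irrakic: *terdabog > terzabog > serzabog  (by unconditioned shift, palatalisation)
*terdabog is the unique common source.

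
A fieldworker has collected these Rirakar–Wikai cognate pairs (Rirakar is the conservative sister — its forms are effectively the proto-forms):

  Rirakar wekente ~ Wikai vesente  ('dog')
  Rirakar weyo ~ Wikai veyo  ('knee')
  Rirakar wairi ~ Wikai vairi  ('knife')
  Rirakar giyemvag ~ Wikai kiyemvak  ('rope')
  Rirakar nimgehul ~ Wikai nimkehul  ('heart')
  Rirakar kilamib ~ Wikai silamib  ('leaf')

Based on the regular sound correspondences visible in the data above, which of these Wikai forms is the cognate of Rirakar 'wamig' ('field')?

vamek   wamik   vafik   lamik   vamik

wairi ~ vairi — Rirakar w corresponds to Wikai v word-initially before a back vowel.
giyemvag ~ kiyemvak — Rirakar g corresponds to Wikai k word-finally.
Applying these to Rirakar 'wamig':
  wamig → vamig   (w→v word-initially before a back vowel)
  vamig → vamik   (g→k word-finally)
So the Wikai cognate is 'vamik'.

vamik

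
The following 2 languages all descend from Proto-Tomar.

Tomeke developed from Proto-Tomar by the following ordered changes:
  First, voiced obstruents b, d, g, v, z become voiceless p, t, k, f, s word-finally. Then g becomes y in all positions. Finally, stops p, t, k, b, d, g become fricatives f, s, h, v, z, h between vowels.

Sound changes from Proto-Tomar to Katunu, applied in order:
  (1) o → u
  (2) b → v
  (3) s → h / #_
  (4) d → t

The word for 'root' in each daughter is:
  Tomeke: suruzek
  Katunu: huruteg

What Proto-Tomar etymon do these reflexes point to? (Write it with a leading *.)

Position 5: Tomeke has z, Katunu has t. Taking the neighbouring segments as reconstructed: Tomeke z could go back to *d or *z; Katunu t could go back to *t or *d — the one source consistent with every daughter is *d.
Position 7: Tomeke has k, Katunu has g. Katunu preserves g here (none of its changes turn any other segment into g), so the proto-segment is *g.
Position 1: Tomeke has s, Katunu has h. Taking the neighbouring segments as reconstructed: Tomeke s can only go back to *s; Katunu h could go back to *s or *h — the one source consistent with every daughter is *s.
Verify the candidate proto-form against each daughter:
Tomeke: *surudeg
  surudeg → surudek   [final devoicing]
  surudek (rule 2 does not apply)
  surudek → suruzek   [intervocalic lenition]
  giving Tomeke suruzek.
Katunu: *surudeg > hurudeg > huruteg  (by debuccalisation, unconditioned shift)
Only *surudeg yields all of Tomeke suruzek, Katunu huruteg.

*surudeg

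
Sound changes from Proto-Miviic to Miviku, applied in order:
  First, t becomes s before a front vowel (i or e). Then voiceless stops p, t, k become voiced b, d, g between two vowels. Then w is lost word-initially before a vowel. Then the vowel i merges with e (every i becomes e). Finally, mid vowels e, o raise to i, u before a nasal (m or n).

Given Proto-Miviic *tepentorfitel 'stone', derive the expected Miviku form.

sebintorfesel

Miviku: *tepentorfitel > sepentorfisel > sebentorfisel > sebentorfesel > sebintorfesel  (by palatalisation, intervocalic voicing, vowel merger, pre-nasal raising)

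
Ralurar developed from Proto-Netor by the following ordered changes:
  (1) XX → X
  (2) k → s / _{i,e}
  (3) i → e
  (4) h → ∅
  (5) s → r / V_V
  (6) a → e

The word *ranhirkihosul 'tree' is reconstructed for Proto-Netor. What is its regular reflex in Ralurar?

Ralurar: start from *ranhirkihosul.
  rule 1: no change — ranhirkihosul
  rule 2 (palatalisation): ranhirkihosul → ranhirsihosul
  rule 3 (vowel merger): ranhirsihosul → ranhersehosul
  rule 4 (h-loss): ranhersehosul → ranerseosul
  rule 5 (rhotacism): ranerseosul → ranerseorul
  rule 6 (vowel merger): ranerseorul → renerseorul
  ⇒ Ralurar renerseorul

renerseorul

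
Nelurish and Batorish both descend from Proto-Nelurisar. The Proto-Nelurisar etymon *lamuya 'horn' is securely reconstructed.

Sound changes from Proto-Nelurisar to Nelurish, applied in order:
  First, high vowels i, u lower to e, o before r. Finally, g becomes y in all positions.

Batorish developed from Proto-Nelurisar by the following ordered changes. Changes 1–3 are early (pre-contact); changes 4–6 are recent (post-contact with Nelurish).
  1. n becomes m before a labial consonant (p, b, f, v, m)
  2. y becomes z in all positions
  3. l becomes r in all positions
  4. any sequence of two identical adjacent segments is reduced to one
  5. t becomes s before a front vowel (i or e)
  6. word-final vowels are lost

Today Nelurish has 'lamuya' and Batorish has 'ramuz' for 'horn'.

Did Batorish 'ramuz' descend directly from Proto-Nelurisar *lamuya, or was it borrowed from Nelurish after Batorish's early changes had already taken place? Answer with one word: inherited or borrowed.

If inherited, *lamuya would pass through all of Batorish's changes:
Batorish: *lamuya
  lamuya (rule 1 does not apply)
  lamuya → lamuza   [unconditioned shift]
  lamuza → ramuza   [unconditioned shift]
  ramuza (rule 4 does not apply)
  ramuza (rule 5 does not apply)
  ramuza → ramuz   [apocope]
  giving Batorish ramuz.
If borrowed from Nelurish 'lamuya' after the early changes, it would undergo only the recent ones:
  rule 4 (degemination): no change (lamuya)
  rule 5 (palatalisation): no change (lamuya)
  rule 6 (apocope): lamuya → lamuy
  ⇒ as a loan: lamuy
Batorish 'ramuz' matches the inherited outcome exactly, so it is an inherited cognate, not a loan.

inherited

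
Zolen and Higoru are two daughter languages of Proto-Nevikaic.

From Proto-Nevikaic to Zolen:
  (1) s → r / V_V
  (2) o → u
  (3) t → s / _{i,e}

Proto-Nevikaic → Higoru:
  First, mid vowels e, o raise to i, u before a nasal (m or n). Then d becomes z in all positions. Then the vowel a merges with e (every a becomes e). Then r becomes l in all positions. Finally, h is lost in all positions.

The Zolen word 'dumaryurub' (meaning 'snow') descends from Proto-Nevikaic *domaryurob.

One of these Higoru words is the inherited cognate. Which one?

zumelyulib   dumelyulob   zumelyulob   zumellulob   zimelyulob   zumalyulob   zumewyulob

Higoru: *domaryurob > dumaryurob > zumaryurob > zumeryurob > zumelyulob  (by pre-nasal raising, unconditioned shift, vowel merger, unconditioned shift)
The other candidates each miss or misapply at least one Higoru change.

zumelyulob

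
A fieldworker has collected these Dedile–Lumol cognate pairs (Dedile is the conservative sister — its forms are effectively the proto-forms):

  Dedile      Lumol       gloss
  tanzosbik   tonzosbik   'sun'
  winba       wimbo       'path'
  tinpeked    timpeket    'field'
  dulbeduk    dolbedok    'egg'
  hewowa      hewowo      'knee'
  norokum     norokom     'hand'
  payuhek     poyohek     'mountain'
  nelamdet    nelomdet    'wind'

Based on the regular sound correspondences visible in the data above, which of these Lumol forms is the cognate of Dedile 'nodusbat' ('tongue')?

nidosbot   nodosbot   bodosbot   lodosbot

dulbeduk ~ dolbedok, payuhek ~ poyohek — Dedile u corresponds to Lumol o after a consonant, before a consonant other than r, m, n, p, b, f, v.
payuhek ~ poyohek — Dedile a corresponds to Lumol o after a consonant, before a consonant other than r, m, n, p, b, f, v.
Applying these to Dedile 'nodusbat':
  nodusbat → nodosbat   (u→o after a consonant, before a consonant other than r, m, n, p, b, f, v)
  nodosbat → nodosbot   (a→o after a consonant, before a consonant other than r, m, n, p, b, f, v)
So the Lumol cognate is 'nodosbot'.

nodosbot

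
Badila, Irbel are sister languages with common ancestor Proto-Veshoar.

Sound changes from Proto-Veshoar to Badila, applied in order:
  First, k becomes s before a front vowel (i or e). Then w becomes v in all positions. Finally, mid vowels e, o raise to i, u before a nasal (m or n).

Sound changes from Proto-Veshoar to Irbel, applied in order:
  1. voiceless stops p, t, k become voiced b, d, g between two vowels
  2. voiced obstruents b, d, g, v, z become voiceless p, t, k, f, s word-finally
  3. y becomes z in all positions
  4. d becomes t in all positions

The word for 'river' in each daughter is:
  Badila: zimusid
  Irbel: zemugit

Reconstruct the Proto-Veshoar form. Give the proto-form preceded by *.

*zemukid

Position 2: Badila has i, Irbel has e. Irbel preserves e here (none of its changes turn any other segment into e), so the proto-segment is *e.
Position 5: Badila has s, Irbel has g. Taking the neighbouring segments as reconstructed: Badila s could go back to *k or *s; Irbel g could go back to *k or *g — the one source consistent with every daughter is *k.
Verify the candidate proto-form against each daughter:
Badila: start from *zemukid.
  rule 1 (palatalisation): zemukid → zemusid
  rule 2: no change — zemusid
  rule 3 (pre-nasal raising): zemusid → zimusid
  ⇒ Badila zimusid
Irbel: start from *zemukid.
  rule 1 (intervocalic voicing): zemukid → zemugid
  rule 2 (final devoicing): zemugid → zemugit
  rule 3: no change — zemugit
  rule 4: no change — zemugit
  ⇒ Irbel zemugit
Only *zemukid yields all of Badila zimusid, Irbel zemugit.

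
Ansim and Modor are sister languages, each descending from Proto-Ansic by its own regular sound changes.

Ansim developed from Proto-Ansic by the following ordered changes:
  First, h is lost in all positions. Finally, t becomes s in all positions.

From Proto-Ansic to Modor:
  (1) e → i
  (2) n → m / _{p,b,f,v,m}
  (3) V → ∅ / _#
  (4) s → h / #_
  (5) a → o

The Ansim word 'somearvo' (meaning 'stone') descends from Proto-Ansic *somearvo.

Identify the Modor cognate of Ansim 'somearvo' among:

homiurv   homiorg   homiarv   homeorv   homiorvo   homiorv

Modor: start from *somearvo.
  rule 1 (vowel merger): somearvo → somiarvo
  rule 2: no change — somiarvo
  rule 3 (apocope): somiarvo → somiarv
  rule 4 (debuccalisation): somiarv → homiarv
  rule 5 (vowel merger): homiarv → homiorv
  ⇒ Modor homiorv

homiorv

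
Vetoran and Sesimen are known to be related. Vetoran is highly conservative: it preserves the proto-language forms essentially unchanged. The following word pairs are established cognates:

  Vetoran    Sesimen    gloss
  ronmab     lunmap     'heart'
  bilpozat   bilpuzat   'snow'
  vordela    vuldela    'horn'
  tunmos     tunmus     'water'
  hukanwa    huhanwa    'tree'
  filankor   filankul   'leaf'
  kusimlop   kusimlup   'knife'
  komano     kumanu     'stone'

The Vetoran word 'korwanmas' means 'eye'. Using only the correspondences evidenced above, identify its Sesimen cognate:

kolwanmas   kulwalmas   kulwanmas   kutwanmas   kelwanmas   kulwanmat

kulwanmas

vordela ~ vuldela, filankor ~ filankul — Vetoran o corresponds to Sesimen u after a consonant, before r.
vordela ~ vuldela — Vetoran r corresponds to Sesimen l after a vowel, before a consonant other than r, m, n, p, b, f, v.
Applying these to Vetoran 'korwanmas':
  korwanmas → kurwanmas   (o→u after a consonant, before r)
  kurwanmas → kulwanmas   (r→l after a vowel, before a consonant other than r, m, n, p, b, f, v)
So the Sesimen cognate is 'kulwanmas'.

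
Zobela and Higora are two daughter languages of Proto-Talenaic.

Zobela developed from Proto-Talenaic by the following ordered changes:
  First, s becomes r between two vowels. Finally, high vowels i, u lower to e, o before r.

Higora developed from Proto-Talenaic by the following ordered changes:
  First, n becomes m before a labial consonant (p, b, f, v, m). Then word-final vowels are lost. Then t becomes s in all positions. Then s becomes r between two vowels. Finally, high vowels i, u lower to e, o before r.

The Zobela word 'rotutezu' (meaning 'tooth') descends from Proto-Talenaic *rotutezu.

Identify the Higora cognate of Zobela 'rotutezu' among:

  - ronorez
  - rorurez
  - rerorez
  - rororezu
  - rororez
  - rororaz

rororez

Higora: *rotutezu
  rotutezu (rule 1 does not apply)
  rotutezu → rotutez   [apocope]
  rotutez → rosusez   [unconditioned shift]
  rosusez → rorurez   [rhotacism]
  rorurez → rororez   [pre-rhotic lowering]
  giving Higora rororez.
The other candidates each miss or misapply at least one Higora change.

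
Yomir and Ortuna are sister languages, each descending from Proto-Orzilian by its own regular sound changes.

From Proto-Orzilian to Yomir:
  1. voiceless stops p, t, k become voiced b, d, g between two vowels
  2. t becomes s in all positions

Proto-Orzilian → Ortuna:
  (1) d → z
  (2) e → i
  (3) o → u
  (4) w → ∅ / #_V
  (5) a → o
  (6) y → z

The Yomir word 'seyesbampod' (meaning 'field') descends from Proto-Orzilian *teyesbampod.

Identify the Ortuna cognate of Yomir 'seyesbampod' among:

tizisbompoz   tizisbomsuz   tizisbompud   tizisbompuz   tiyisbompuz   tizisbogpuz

Ortuna: *teyesbampod > teyesbampoz > tiyisbampoz > tiyisbampuz > tiyisbompuz > tizisbompuz  (by unconditioned shift, vowel merger, vowel merger, vowel merger, unconditioned shift)
Among the options, 'tizisbompuz' alone shows every Ortuna change applied in order.

tizisbompuz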